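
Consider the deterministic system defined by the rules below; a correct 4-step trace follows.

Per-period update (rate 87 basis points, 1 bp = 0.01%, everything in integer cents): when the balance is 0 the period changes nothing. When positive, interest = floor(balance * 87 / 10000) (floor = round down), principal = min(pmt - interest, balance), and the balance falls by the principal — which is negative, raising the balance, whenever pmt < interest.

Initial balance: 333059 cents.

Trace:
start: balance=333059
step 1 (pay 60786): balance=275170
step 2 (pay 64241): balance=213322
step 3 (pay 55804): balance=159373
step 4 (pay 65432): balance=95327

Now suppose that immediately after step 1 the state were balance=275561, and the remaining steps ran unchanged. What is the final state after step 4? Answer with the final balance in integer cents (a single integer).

95730

state after step 1 := balance=275561
step 2 (pay 64241): balance=213717
step 3 (pay 55804): balance=159772
step 4 (pay 65432): balance=95730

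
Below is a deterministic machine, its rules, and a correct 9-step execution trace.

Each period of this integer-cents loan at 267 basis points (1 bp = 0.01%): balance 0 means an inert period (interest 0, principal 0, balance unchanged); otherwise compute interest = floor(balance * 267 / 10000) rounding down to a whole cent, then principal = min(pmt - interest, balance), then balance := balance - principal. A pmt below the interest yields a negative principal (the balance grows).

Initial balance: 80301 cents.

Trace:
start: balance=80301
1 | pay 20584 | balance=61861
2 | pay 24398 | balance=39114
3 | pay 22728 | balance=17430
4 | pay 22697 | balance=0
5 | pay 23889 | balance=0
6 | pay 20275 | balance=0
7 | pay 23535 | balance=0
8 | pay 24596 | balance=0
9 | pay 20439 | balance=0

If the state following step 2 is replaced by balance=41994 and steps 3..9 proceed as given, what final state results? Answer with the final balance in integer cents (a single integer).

state after step 2 := balance=41994
3 | pay 22728 | balance=20387
4 | pay 22697 | balance=0
5 | pay 23889 | balance=0
6 | pay 20275 | balance=0
7 | pay 23535 | balance=0
8 | pay 24596 | balance=0
9 | pay 20439 | balance=0

0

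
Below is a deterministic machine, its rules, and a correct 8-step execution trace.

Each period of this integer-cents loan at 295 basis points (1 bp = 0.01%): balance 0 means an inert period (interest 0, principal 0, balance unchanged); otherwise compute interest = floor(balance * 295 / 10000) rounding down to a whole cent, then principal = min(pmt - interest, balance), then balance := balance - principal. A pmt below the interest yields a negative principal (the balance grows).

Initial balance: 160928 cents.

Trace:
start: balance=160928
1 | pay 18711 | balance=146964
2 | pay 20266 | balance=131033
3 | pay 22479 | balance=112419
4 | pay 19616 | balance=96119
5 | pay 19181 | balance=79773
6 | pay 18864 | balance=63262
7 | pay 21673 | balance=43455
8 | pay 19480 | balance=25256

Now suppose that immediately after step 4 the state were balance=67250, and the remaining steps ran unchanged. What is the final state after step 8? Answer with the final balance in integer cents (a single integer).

state after step 4 := balance=67250
5 | pay 19181 | balance=50052
6 | pay 18864 | balance=32664
7 | pay 21673 | balance=11954
8 | pay 19480 | balance=0

0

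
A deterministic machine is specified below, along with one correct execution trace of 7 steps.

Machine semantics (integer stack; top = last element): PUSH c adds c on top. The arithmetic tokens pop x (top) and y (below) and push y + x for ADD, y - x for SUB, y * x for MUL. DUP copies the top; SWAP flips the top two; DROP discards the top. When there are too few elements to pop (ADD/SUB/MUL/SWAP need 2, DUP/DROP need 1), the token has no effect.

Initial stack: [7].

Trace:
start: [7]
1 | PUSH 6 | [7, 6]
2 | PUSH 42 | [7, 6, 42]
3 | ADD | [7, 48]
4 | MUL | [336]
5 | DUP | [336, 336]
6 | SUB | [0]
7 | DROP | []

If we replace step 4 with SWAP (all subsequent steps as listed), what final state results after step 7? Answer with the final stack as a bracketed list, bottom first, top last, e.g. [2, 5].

[48]

(re-executing from step 4 with the substitution; state before step 4: [7, 48])
4 | SWAP | [48, 7]
5 | DUP | [48, 7, 7]
6 | SUB | [48, 0]
7 | DROP | [48]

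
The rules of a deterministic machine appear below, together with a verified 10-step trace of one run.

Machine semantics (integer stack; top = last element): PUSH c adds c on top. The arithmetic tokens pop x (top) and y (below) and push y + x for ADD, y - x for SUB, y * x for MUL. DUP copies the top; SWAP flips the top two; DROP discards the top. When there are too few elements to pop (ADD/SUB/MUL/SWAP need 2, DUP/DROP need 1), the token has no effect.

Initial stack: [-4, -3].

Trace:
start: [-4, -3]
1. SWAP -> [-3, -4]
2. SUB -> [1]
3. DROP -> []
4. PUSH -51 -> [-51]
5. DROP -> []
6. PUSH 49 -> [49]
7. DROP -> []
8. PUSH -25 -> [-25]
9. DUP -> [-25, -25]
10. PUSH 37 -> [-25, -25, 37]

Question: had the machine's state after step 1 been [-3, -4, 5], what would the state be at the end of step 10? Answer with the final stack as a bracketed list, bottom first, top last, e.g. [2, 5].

state after step 1 := [-3, -4, 5]
2. SUB -> [-3, -9]
3. DROP -> [-3]
4. PUSH -51 -> [-3, -51]
5. DROP -> [-3]
6. PUSH 49 -> [-3, 49]
7. DROP -> [-3]
8. PUSH -25 -> [-3, -25]
9. DUP -> [-3, -25, -25]
10. PUSH 37 -> [-3, -25, -25, 37]

[-3, -25, -25, 37]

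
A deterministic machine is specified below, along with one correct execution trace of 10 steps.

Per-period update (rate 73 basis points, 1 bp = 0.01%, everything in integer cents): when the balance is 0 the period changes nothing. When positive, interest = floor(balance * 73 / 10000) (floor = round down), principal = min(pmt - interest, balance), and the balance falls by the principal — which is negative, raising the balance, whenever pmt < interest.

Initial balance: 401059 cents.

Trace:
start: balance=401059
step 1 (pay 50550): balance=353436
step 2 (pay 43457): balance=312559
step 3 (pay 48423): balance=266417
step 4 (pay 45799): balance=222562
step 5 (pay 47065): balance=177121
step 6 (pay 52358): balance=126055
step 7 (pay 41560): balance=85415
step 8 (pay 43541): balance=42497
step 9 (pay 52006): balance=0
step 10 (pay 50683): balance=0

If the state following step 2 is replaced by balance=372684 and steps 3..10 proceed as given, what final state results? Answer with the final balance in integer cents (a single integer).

state after step 2 := balance=372684
step 3 (pay 48423): balance=326981
step 4 (pay 45799): balance=283568
step 5 (pay 47065): balance=238573
step 6 (pay 52358): balance=187956
step 7 (pay 41560): balance=147768
step 8 (pay 43541): balance=105305
step 9 (pay 52006): balance=54067
step 10 (pay 50683): balance=3778

3778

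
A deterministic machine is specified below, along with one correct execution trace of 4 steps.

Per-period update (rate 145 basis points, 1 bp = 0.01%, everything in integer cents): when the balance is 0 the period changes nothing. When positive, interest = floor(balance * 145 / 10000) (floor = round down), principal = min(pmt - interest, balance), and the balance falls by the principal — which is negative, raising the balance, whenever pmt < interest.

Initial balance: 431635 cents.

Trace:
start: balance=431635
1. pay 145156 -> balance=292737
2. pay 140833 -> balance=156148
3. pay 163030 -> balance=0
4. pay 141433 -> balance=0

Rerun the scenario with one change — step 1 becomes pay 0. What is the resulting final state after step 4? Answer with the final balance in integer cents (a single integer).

(re-executing from step 1 with the substitution; state before step 1: balance=431635)
1. pay 0 -> balance=437893
2. pay 140833 -> balance=303409
3. pay 163030 -> balance=144778
4. pay 141433 -> balance=5444

5444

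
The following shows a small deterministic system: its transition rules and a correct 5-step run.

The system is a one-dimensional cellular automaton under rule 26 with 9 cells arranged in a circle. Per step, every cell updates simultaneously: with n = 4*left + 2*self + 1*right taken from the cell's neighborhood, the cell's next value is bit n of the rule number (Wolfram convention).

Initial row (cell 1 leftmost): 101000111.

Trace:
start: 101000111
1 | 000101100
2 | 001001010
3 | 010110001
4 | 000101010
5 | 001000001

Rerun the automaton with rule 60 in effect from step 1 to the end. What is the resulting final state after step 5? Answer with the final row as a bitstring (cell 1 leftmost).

001101010

(re-executing steps 1..5 under rule 60; state before step 1: 101000111)
1 | 011100100
2 | 010010110
3 | 011011101
4 | 110110011
5 | 001101010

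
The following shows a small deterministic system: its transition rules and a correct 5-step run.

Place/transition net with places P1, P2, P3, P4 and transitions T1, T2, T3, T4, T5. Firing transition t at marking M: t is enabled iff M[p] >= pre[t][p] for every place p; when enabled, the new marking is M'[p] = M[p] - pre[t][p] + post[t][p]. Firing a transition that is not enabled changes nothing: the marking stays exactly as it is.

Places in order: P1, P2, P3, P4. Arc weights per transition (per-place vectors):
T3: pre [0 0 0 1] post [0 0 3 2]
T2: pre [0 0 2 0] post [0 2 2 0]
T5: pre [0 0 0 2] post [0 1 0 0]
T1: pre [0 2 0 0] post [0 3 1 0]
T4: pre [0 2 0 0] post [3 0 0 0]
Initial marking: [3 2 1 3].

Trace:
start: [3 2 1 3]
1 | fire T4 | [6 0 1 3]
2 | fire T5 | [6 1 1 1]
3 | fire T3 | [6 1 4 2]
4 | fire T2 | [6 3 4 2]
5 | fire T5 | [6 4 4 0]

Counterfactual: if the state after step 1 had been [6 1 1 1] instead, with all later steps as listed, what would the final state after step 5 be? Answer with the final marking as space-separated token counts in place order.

state after step 1 := [6 1 1 1]
2 | fire T5 | [6 1 1 1]
3 | fire T3 | [6 1 4 2]
4 | fire T2 | [6 3 4 2]
5 | fire T5 | [6 4 4 0]

6 4 4 0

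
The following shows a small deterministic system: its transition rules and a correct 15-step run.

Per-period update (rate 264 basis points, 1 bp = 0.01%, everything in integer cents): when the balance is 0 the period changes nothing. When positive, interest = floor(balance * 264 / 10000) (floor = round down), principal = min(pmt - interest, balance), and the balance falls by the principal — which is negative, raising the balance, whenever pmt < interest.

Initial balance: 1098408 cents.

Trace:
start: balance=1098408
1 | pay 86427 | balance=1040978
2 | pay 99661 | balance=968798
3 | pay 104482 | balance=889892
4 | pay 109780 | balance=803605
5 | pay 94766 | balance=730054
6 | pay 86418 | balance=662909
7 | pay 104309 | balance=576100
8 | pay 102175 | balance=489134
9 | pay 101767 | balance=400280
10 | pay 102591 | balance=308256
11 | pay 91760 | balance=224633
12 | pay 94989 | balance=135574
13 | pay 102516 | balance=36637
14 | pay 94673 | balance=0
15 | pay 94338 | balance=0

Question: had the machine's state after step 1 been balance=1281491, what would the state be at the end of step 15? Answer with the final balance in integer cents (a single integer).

state after step 1 := balance=1281491
2 | pay 99661 | balance=1215661
3 | pay 104482 | balance=1143272
4 | pay 109780 | balance=1063674
5 | pay 94766 | balance=996988
6 | pay 86418 | balance=936890
7 | pay 104309 | balance=857314
8 | pay 102175 | balance=777772
9 | pay 101767 | balance=696538
10 | pay 102591 | balance=612335
11 | pay 91760 | balance=536740
12 | pay 94989 | balance=455920
13 | pay 102516 | balance=365440
14 | pay 94673 | balance=280414
15 | pay 94338 | balance=193478

193478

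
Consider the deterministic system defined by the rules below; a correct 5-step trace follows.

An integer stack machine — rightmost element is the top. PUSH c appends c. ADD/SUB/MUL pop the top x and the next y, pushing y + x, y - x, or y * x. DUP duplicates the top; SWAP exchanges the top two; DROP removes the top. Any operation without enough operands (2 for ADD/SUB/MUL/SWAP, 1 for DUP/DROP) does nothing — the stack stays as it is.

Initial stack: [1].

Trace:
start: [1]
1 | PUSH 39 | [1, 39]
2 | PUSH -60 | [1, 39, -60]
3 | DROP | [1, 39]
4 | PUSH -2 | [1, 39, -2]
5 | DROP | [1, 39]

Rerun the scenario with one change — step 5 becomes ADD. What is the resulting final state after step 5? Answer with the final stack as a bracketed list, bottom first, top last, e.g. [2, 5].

[1, 37]

(re-executing from step 5 with the substitution; state before step 5: [1, 39, -2])
5 | ADD | [1, 37]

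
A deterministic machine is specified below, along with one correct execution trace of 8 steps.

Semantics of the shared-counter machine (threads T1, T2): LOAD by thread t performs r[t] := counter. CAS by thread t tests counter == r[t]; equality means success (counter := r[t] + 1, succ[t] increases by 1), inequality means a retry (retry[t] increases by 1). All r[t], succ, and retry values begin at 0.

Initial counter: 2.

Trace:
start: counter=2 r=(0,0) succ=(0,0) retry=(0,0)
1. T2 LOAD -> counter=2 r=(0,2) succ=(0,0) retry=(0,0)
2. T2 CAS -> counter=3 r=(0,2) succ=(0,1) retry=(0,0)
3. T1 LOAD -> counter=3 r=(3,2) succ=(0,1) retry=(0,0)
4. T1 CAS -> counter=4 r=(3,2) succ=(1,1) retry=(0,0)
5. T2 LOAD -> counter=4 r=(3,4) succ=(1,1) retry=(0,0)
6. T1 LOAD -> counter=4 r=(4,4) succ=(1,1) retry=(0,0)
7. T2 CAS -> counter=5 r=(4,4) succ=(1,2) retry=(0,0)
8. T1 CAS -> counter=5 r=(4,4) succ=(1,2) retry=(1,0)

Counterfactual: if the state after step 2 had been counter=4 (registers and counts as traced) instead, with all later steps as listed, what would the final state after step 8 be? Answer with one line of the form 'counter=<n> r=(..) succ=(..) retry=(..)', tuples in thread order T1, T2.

counter=6 r=(5,5) succ=(1,2) retry=(1,0)

state after step 2 := counter=4 r=(0,2) succ=(0,1) retry=(0,0)
3. T1 LOAD -> counter=4 r=(4,2) succ=(0,1) retry=(0,0)
4. T1 CAS -> counter=5 r=(4,2) succ=(1,1) retry=(0,0)
5. T2 LOAD -> counter=5 r=(4,5) succ=(1,1) retry=(0,0)
6. T1 LOAD -> counter=5 r=(5,5) succ=(1,1) retry=(0,0)
7. T2 CAS -> counter=6 r=(5,5) succ=(1,2) retry=(0,0)
8. T1 CAS -> counter=6 r=(5,5) succ=(1,2) retry=(1,0)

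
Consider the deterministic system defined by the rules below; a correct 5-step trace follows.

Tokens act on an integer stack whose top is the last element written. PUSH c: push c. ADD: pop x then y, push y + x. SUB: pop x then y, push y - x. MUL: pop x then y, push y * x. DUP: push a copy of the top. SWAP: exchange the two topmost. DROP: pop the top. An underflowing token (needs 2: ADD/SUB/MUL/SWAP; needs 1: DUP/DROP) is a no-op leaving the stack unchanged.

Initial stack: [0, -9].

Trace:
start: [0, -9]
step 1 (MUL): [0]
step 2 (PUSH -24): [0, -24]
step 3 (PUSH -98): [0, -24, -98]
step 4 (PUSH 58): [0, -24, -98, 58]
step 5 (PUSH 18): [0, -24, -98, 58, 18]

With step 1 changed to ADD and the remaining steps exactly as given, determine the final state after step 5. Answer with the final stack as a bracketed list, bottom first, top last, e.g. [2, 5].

(re-executing from step 1 with the substitution; state before step 1: [0, -9])
step 1 (ADD): [-9]
step 2 (PUSH -24): [-9, -24]
step 3 (PUSH -98): [-9, -24, -98]
step 4 (PUSH 58): [-9, -24, -98, 58]
step 5 (PUSH 18): [-9, -24, -98, 58, 18]

[-9, -24, -98, 58, 18]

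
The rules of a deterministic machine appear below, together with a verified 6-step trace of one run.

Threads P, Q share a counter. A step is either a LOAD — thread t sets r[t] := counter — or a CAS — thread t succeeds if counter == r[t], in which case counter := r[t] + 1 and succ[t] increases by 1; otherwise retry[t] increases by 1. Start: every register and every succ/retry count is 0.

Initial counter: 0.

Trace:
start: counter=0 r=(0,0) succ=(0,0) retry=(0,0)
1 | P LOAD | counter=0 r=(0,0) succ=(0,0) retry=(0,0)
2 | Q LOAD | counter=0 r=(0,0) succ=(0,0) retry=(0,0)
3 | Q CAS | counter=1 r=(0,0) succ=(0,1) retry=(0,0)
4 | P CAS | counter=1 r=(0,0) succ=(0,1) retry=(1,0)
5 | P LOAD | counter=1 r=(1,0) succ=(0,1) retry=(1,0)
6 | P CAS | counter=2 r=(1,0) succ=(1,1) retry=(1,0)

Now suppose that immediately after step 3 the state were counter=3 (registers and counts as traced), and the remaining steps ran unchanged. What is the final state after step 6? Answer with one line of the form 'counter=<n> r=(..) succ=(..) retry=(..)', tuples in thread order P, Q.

counter=4 r=(3,0) succ=(1,1) retry=(1,0)

state after step 3 := counter=3 r=(0,0) succ=(0,1) retry=(0,0)
4 | P CAS | counter=3 r=(0,0) succ=(0,1) retry=(1,0)
5 | P LOAD | counter=3 r=(3,0) succ=(0,1) retry=(1,0)
6 | P CAS | counter=4 r=(3,0) succ=(1,1) retry=(1,0)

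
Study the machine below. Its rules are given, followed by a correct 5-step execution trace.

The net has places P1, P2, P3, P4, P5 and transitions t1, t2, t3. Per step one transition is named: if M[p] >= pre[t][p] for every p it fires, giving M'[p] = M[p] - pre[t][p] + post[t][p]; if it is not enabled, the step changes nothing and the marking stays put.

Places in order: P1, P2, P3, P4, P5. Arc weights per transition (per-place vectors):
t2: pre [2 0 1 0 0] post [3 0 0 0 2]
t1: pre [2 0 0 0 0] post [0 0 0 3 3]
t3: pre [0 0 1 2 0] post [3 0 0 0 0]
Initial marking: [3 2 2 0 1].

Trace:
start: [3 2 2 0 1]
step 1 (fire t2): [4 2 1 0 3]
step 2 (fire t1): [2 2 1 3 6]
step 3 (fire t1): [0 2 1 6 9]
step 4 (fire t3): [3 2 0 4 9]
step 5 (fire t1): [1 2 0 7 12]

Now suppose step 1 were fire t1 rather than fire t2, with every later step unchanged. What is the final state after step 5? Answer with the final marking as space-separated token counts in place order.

2 2 1 4 7

(re-executing from step 1 with the substitution; state before step 1: [3 2 2 0 1])
step 1 (fire t1): [1 2 2 3 4]
step 2 (fire t1): [1 2 2 3 4]
step 3 (fire t1): [1 2 2 3 4]
step 4 (fire t3): [4 2 1 1 4]
step 5 (fire t1): [2 2 1 4 7]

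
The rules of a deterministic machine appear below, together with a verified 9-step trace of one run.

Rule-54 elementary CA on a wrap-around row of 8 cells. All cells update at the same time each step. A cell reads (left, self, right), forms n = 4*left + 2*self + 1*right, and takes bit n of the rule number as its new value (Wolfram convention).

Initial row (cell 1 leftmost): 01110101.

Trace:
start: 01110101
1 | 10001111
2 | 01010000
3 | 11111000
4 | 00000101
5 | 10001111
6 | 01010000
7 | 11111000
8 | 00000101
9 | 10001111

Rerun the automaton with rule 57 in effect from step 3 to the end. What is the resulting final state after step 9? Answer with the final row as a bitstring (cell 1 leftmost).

(re-executing steps 3..9 under rule 57; state before step 3: 01010000)
3 | 00101111
4 | 10011000
5 | 01010110
6 | 00101101
7 | 10011010
8 | 01010101
9 | 10101010

10101010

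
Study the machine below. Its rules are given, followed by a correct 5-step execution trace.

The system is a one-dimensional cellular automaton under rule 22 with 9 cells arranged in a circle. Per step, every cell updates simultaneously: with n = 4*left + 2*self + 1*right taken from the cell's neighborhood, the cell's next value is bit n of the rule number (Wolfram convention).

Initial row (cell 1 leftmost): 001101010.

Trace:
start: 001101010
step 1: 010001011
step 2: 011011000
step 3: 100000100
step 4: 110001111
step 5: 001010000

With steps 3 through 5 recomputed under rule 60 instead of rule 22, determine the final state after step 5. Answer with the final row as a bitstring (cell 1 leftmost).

(re-executing steps 3..5 under rule 60; state before step 3: 011011000)
step 3: 010110100
step 4: 011101110
step 5: 010011001

010011001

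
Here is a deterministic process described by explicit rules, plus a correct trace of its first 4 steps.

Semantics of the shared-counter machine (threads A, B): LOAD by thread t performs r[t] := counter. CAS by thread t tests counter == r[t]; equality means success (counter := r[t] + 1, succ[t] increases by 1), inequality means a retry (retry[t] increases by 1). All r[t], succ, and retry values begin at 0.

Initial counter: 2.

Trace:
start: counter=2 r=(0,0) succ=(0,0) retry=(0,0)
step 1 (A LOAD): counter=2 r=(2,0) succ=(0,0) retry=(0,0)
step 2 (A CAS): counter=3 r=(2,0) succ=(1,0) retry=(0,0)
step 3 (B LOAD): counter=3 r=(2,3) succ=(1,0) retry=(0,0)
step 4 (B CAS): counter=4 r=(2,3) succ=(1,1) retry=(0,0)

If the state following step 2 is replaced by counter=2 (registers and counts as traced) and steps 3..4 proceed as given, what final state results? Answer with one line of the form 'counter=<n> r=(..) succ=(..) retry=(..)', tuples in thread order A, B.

counter=3 r=(2,2) succ=(1,1) retry=(0,0)

state after step 2 := counter=2 r=(2,0) succ=(1,0) retry=(0,0)
step 3 (B LOAD): counter=2 r=(2,2) succ=(1,0) retry=(0,0)
step 4 (B CAS): counter=3 r=(2,2) succ=(1,1) retry=(0,0)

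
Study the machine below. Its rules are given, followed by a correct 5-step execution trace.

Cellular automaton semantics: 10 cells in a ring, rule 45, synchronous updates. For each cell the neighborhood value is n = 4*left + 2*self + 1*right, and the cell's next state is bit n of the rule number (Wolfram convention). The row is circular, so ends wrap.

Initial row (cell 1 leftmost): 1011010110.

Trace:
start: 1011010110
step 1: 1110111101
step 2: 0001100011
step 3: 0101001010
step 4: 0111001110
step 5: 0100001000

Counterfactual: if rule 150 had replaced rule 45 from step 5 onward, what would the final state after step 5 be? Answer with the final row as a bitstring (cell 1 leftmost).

1010110101

(re-executing step 5 under rule 150; state before step 5: 0111001110)
step 5: 1010110101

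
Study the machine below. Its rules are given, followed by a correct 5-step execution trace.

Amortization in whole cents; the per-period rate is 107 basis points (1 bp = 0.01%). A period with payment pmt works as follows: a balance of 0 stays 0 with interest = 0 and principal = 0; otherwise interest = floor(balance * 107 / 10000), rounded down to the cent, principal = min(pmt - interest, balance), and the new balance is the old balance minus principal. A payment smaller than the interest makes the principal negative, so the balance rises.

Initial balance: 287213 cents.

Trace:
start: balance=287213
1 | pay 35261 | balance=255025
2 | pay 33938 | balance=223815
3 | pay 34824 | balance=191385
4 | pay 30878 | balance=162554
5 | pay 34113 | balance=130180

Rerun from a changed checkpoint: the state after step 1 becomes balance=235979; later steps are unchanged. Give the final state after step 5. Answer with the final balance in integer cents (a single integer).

state after step 1 := balance=235979
2 | pay 33938 | balance=204565
3 | pay 34824 | balance=171929
4 | pay 30878 | balance=142890
5 | pay 34113 | balance=110305

110305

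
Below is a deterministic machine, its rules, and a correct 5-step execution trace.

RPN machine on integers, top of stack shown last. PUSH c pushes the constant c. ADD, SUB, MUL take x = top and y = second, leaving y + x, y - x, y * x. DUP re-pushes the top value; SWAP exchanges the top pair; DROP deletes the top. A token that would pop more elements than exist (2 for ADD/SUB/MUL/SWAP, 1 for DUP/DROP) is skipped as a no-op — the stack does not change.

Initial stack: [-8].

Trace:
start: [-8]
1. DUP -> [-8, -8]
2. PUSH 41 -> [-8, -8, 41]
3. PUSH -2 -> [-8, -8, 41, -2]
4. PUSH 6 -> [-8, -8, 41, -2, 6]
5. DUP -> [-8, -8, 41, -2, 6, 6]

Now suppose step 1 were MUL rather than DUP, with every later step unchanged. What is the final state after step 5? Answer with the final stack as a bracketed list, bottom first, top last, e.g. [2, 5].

(re-executing from step 1 with the substitution; state before step 1: [-8])
1. MUL -> [-8]
2. PUSH 41 -> [-8, 41]
3. PUSH -2 -> [-8, 41, -2]
4. PUSH 6 -> [-8, 41, -2, 6]
5. DUP -> [-8, 41, -2, 6, 6]

[-8, 41, -2, 6, 6]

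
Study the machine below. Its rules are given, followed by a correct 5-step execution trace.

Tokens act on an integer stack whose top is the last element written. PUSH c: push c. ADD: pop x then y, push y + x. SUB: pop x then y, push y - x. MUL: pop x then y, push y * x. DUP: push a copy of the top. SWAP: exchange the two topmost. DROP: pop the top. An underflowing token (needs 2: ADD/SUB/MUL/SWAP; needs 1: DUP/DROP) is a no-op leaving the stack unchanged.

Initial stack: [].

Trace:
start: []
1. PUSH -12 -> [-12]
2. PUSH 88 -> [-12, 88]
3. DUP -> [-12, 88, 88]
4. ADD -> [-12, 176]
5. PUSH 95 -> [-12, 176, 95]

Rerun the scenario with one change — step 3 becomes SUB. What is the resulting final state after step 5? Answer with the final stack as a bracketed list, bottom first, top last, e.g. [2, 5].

[-100, 95]

(re-executing from step 3 with the substitution; state before step 3: [-12, 88])
3. SUB -> [-100]
4. ADD -> [-100]
5. PUSH 95 -> [-100, 95]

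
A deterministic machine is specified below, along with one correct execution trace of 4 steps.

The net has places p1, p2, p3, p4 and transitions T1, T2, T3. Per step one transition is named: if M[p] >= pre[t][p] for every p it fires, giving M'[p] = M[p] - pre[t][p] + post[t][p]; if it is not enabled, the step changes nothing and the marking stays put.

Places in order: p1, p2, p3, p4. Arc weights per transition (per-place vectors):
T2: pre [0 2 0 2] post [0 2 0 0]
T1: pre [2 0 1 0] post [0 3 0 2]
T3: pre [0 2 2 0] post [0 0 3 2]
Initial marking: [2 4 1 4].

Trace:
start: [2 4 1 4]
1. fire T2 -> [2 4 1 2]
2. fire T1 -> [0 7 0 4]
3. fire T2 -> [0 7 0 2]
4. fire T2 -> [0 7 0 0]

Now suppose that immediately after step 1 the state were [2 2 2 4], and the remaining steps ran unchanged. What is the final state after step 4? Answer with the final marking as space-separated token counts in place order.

state after step 1 := [2 2 2 4]
2. fire T1 -> [0 5 1 6]
3. fire T2 -> [0 5 1 4]
4. fire T2 -> [0 5 1 2]

0 5 1 2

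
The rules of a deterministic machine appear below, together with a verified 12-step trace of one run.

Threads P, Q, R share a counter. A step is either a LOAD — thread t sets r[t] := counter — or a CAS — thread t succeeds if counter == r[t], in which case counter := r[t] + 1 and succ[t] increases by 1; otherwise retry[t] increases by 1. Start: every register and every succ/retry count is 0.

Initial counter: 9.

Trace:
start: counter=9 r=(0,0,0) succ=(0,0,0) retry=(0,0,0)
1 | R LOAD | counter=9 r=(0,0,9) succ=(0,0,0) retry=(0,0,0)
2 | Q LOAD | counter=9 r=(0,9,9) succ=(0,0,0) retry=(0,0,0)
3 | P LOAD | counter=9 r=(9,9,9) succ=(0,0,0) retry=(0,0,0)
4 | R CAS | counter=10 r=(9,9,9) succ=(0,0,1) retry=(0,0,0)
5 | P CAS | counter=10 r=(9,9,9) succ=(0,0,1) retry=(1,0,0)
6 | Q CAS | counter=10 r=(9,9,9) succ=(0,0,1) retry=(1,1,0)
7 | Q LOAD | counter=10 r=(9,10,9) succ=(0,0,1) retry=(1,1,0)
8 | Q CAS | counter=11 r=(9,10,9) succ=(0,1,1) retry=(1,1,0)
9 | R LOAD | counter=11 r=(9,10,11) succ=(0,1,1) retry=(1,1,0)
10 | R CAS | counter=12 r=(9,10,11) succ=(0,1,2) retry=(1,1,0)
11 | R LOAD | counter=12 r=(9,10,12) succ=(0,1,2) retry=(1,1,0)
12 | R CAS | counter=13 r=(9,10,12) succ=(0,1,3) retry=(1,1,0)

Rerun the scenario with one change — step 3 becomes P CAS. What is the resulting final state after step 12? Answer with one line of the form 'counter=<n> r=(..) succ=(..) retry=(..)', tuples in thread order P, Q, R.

(re-executing from step 3 with the substitution; state before step 3: counter=9 r=(0,9,9) succ=(0,0,0) retry=(0,0,0))
3 | P CAS | counter=9 r=(0,9,9) succ=(0,0,0) retry=(1,0,0)
4 | R CAS | counter=10 r=(0,9,9) succ=(0,0,1) retry=(1,0,0)
5 | P CAS | counter=10 r=(0,9,9) succ=(0,0,1) retry=(2,0,0)
6 | Q CAS | counter=10 r=(0,9,9) succ=(0,0,1) retry=(2,1,0)
7 | Q LOAD | counter=10 r=(0,10,9) succ=(0,0,1) retry=(2,1,0)
8 | Q CAS | counter=11 r=(0,10,9) succ=(0,1,1) retry=(2,1,0)
9 | R LOAD | counter=11 r=(0,10,11) succ=(0,1,1) retry=(2,1,0)
10 | R CAS | counter=12 r=(0,10,11) succ=(0,1,2) retry=(2,1,0)
11 | R LOAD | counter=12 r=(0,10,12) succ=(0,1,2) retry=(2,1,0)
12 | R CAS | counter=13 r=(0,10,12) succ=(0,1,3) retry=(2,1,0)

counter=13 r=(0,10,12) succ=(0,1,3) retry=(2,1,0)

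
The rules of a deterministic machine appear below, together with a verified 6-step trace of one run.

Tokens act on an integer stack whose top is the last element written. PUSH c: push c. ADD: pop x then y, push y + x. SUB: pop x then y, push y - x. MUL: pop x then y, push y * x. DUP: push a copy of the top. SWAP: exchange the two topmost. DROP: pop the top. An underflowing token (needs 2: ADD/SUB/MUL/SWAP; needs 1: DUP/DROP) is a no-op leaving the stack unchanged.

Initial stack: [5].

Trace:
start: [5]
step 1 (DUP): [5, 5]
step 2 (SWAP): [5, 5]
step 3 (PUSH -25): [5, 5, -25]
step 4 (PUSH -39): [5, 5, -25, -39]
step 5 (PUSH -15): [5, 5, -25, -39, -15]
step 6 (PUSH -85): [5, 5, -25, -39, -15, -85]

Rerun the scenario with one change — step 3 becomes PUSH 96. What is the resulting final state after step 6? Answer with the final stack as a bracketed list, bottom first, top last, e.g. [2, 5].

[5, 5, 96, -39, -15, -85]

(re-executing from step 3 with the substitution; state before step 3: [5, 5])
step 3 (PUSH 96): [5, 5, 96]
step 4 (PUSH -39): [5, 5, 96, -39]
step 5 (PUSH -15): [5, 5, 96, -39, -15]
step 6 (PUSH -85): [5, 5, 96, -39, -15, -85]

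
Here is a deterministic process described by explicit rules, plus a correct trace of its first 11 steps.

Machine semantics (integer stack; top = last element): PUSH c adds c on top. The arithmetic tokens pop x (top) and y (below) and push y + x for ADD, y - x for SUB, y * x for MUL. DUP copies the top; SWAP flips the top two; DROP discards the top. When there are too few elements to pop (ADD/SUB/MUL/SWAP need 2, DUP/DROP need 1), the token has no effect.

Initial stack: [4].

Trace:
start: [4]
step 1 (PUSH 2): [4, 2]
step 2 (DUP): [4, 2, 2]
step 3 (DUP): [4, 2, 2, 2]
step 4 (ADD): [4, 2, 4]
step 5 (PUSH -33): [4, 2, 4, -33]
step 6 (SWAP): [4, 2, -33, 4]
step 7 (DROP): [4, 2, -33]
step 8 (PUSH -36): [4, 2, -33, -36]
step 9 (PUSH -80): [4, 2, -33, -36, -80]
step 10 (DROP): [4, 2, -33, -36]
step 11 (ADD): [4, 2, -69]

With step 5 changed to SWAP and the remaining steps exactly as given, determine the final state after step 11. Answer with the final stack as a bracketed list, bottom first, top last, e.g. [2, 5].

(re-executing from step 5 with the substitution; state before step 5: [4, 2, 4])
step 5 (SWAP): [4, 4, 2]
step 6 (SWAP): [4, 2, 4]
step 7 (DROP): [4, 2]
step 8 (PUSH -36): [4, 2, -36]
step 9 (PUSH -80): [4, 2, -36, -80]
step 10 (DROP): [4, 2, -36]
step 11 (ADD): [4, -34]

[4, -34]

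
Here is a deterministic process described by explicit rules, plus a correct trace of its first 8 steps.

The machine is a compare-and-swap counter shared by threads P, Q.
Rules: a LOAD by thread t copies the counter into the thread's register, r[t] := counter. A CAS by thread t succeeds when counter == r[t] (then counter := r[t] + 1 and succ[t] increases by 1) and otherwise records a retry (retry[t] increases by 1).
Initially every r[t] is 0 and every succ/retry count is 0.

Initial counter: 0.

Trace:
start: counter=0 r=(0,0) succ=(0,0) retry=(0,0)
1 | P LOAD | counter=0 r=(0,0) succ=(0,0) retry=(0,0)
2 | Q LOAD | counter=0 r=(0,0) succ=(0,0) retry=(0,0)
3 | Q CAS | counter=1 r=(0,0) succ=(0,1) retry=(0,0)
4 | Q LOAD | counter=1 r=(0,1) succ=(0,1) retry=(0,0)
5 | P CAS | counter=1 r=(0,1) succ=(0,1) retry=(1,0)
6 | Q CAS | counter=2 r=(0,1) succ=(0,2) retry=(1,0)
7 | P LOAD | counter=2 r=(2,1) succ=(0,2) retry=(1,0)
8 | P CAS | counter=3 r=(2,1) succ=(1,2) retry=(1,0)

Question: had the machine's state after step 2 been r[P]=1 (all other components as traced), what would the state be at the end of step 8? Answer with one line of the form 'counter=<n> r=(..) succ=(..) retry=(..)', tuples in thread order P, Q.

counter=3 r=(2,1) succ=(2,1) retry=(0,1)

state after step 2 := counter=0 r=(1,0) succ=(0,0) retry=(0,0)
3 | Q CAS | counter=1 r=(1,0) succ=(0,1) retry=(0,0)
4 | Q LOAD | counter=1 r=(1,1) succ=(0,1) retry=(0,0)
5 | P CAS | counter=2 r=(1,1) succ=(1,1) retry=(0,0)
6 | Q CAS | counter=2 r=(1,1) succ=(1,1) retry=(0,1)
7 | P LOAD | counter=2 r=(2,1) succ=(1,1) retry=(0,1)
8 | P CAS | counter=3 r=(2,1) succ=(2,1) retry=(0,1)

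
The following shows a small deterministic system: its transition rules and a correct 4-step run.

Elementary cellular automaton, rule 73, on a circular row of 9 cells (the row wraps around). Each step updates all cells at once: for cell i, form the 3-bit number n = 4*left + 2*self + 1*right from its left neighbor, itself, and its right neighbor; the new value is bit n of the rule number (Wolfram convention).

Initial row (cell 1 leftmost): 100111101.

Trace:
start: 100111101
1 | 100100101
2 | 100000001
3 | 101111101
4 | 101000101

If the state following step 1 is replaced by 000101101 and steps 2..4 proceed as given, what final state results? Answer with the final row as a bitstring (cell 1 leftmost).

state after step 1 := 000101101
2 | 010001100
3 | 000101101
4 | 010001100

010001100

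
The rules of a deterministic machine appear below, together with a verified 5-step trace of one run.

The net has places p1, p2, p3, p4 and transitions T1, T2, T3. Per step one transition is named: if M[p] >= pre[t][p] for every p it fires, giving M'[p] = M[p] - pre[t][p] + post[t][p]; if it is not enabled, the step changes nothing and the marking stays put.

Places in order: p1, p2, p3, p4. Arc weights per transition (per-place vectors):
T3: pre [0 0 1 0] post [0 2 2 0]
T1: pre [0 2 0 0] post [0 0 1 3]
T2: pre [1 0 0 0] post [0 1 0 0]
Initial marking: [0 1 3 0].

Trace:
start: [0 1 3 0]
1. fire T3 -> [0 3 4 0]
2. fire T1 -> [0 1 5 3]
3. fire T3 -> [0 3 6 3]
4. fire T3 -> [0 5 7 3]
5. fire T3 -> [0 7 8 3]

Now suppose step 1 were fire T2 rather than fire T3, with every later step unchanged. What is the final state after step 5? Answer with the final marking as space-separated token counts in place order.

0 7 6 0

(re-executing from step 1 with the substitution; state before step 1: [0 1 3 0])
1. fire T2 -> [0 1 3 0]
2. fire T1 -> [0 1 3 0]
3. fire T3 -> [0 3 4 0]
4. fire T3 -> [0 5 5 0]
5. fire T3 -> [0 7 6 0]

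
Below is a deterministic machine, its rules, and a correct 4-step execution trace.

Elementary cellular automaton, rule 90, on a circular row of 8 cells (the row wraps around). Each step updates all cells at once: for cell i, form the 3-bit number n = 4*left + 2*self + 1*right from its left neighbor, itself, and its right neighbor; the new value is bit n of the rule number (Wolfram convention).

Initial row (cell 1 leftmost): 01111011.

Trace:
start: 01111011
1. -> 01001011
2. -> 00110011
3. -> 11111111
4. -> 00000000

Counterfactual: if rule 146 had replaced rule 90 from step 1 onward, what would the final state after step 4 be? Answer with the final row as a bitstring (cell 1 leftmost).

00000011

(re-executing steps 1..4 under rule 146; state before step 1: 01111011)
1. -> 00110000
2. -> 01001000
3. -> 10110100
4. -> 00000011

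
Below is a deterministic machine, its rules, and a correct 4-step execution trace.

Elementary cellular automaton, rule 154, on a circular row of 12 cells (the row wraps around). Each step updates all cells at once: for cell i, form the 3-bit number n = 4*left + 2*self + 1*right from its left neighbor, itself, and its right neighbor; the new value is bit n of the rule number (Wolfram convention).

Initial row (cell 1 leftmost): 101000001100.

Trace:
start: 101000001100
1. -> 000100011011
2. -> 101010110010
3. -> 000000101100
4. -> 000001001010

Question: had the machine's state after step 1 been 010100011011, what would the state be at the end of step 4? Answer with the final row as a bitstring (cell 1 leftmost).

101011001000

state after step 1 := 010100011011
2. -> 000010110010
3. -> 000100101101
4. -> 101011001000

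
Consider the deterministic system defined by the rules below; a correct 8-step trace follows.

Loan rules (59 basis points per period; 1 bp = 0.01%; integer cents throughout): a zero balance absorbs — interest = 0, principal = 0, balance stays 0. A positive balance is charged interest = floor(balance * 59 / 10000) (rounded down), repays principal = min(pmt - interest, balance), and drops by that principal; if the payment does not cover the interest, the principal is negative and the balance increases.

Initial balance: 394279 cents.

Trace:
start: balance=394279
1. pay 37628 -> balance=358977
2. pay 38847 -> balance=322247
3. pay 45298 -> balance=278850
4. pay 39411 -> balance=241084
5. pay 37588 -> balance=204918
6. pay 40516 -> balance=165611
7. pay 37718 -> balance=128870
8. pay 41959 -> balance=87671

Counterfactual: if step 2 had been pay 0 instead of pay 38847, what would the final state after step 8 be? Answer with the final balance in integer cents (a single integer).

(re-executing from step 2 with the substitution; state before step 2: balance=358977)
2. pay 0 -> balance=361094
3. pay 45298 -> balance=317926
4. pay 39411 -> balance=280390
5. pay 37588 -> balance=244456
6. pay 40516 -> balance=205382
7. pay 37718 -> balance=168875
8. pay 41959 -> balance=127912

127912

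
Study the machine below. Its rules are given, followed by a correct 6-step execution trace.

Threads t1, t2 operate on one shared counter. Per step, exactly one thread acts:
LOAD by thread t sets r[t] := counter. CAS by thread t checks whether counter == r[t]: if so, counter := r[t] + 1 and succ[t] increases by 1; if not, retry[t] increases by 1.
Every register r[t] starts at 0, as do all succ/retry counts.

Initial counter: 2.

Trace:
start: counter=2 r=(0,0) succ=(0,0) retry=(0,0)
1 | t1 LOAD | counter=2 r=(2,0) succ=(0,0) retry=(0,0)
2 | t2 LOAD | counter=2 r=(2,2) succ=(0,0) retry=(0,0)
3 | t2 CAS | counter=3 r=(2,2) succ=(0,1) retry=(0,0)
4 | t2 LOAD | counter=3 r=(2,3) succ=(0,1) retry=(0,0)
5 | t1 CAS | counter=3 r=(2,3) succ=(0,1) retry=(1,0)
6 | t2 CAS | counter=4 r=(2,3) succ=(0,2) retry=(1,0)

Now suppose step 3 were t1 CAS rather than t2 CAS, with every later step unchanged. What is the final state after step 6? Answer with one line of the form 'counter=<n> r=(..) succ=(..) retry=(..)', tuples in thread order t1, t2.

(re-executing from step 3 with the substitution; state before step 3: counter=2 r=(2,2) succ=(0,0) retry=(0,0))
3 | t1 CAS | counter=3 r=(2,2) succ=(1,0) retry=(0,0)
4 | t2 LOAD | counter=3 r=(2,3) succ=(1,0) retry=(0,0)
5 | t1 CAS | counter=3 r=(2,3) succ=(1,0) retry=(1,0)
6 | t2 CAS | counter=4 r=(2,3) succ=(1,1) retry=(1,0)

counter=4 r=(2,3) succ=(1,1) retry=(1,0)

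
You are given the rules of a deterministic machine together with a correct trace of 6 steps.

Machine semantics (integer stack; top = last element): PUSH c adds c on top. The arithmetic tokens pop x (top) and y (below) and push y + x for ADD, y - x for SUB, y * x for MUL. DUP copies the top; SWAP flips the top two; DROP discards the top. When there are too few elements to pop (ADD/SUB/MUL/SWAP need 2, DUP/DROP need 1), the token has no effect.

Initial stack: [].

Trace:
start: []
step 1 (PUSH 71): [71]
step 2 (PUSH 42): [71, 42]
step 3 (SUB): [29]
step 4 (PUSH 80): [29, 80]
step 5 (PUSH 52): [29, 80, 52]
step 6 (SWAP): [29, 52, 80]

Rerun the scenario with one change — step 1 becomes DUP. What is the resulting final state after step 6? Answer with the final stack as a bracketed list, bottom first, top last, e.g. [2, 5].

(re-executing from step 1 with the substitution; state before step 1: [])
step 1 (DUP): []
step 2 (PUSH 42): [42]
step 3 (SUB): [42]
step 4 (PUSH 80): [42, 80]
step 5 (PUSH 52): [42, 80, 52]
step 6 (SWAP): [42, 52, 80]

[42, 52, 80]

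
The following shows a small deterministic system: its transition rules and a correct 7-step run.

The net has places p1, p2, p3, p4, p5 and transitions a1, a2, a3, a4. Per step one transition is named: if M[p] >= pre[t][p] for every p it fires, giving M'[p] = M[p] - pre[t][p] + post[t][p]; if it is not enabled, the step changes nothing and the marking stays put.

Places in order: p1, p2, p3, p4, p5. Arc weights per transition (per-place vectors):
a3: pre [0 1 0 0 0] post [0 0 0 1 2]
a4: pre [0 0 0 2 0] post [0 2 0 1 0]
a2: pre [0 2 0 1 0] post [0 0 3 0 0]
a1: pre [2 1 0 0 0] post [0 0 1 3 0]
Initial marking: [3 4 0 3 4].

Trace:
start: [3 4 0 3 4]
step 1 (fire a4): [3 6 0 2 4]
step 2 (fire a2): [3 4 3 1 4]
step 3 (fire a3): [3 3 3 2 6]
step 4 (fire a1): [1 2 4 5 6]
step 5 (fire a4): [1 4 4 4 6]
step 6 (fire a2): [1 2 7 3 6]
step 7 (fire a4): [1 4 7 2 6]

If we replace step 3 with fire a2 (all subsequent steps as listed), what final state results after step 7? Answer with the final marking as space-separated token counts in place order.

1 1 10 1 4

(re-executing from step 3 with the substitution; state before step 3: [3 4 3 1 4])
step 3 (fire a2): [3 2 6 0 4]
step 4 (fire a1): [1 1 7 3 4]
step 5 (fire a4): [1 3 7 2 4]
step 6 (fire a2): [1 1 10 1 4]
step 7 (fire a4): [1 1 10 1 4]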